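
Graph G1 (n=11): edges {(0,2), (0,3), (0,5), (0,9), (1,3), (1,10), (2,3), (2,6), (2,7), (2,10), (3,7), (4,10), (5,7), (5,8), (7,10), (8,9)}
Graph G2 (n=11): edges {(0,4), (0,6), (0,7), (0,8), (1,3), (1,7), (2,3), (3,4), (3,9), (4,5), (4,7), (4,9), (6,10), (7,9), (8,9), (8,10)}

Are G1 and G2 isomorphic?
Yes, isomorphic

The graphs are isomorphic.
One valid mapping φ: V(G1) → V(G2): 0→0, 1→1, 2→4, 3→7, 4→2, 5→8, 6→5, 7→9, 8→10, 9→6, 10→3

Verify φ preserves adjacency — for each edge of G1, its image is an edge of G2:
  (0,2) → (φ(0),φ(2)) = (0,4) ∈ E(G2) ✓
  (0,3) → (φ(0),φ(3)) = (0,7) ∈ E(G2) ✓
  (0,5) → (φ(0),φ(5)) = (0,8) ∈ E(G2) ✓
  (0,9) → (φ(0),φ(9)) = (0,6) ∈ E(G2) ✓
  (1,3) → (φ(1),φ(3)) = (1,7) ∈ E(G2) ✓
  (1,10) → (φ(1),φ(10)) = (1,3) ∈ E(G2) ✓
  (2,3) → (φ(2),φ(3)) = (4,7) ∈ E(G2) ✓
  (2,6) → (φ(2),φ(6)) = (4,5) ∈ E(G2) ✓
  (2,7) → (φ(2),φ(7)) = (4,9) ∈ E(G2) ✓
  (2,10) → (φ(2),φ(10)) = (3,4) ∈ E(G2) ✓
  (3,7) → (φ(3),φ(7)) = (7,9) ∈ E(G2) ✓
  (4,10) → (φ(4),φ(10)) = (2,3) ∈ E(G2) ✓
  (5,7) → (φ(5),φ(7)) = (8,9) ∈ E(G2) ✓
  (5,8) → (φ(5),φ(8)) = (8,10) ∈ E(G2) ✓
  (7,10) → (φ(7),φ(10)) = (3,9) ∈ E(G2) ✓
  (8,9) → (φ(8),φ(9)) = (6,10) ∈ E(G2) ✓
All 16 edges of G1 map to edges of G2, and |E(G1)| = |E(G2)| = 16, so φ is a bijection on edges as well as vertices. Hence G1 ≅ G2.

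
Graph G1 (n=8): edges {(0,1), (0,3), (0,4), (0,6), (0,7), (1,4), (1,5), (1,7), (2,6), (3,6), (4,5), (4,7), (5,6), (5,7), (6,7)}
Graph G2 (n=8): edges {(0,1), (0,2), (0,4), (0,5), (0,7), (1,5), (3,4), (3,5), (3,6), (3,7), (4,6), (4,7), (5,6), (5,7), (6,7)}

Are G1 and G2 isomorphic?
Yes, isomorphic

The graphs are isomorphic.
One valid mapping φ: V(G1) → V(G2): 0→5, 1→6, 2→2, 3→1, 4→3, 5→4, 6→0, 7→7

Verify φ preserves adjacency — for each edge of G1, its image is an edge of G2:
  (0,1) → (φ(0),φ(1)) = (5,6) ∈ E(G2) ✓
  (0,3) → (φ(0),φ(3)) = (1,5) ∈ E(G2) ✓
  (0,4) → (φ(0),φ(4)) = (3,5) ∈ E(G2) ✓
  (0,6) → (φ(0),φ(6)) = (0,5) ∈ E(G2) ✓
  (0,7) → (φ(0),φ(7)) = (5,7) ∈ E(G2) ✓
  (1,4) → (φ(1),φ(4)) = (3,6) ∈ E(G2) ✓
  (1,5) → (φ(1),φ(5)) = (4,6) ∈ E(G2) ✓
  (1,7) → (φ(1),φ(7)) = (6,7) ∈ E(G2) ✓
  (2,6) → (φ(2),φ(6)) = (0,2) ∈ E(G2) ✓
  (3,6) → (φ(3),φ(6)) = (0,1) ∈ E(G2) ✓
  (4,5) → (φ(4),φ(5)) = (3,4) ∈ E(G2) ✓
  (4,7) → (φ(4),φ(7)) = (3,7) ∈ E(G2) ✓
  (5,6) → (φ(5),φ(6)) = (0,4) ∈ E(G2) ✓
  (5,7) → (φ(5),φ(7)) = (4,7) ∈ E(G2) ✓
  (6,7) → (φ(6),φ(7)) = (0,7) ∈ E(G2) ✓
All 15 edges of G1 map to edges of G2, and |E(G1)| = |E(G2)| = 15, so φ is a bijection on edges as well as vertices. Hence G1 ≅ G2.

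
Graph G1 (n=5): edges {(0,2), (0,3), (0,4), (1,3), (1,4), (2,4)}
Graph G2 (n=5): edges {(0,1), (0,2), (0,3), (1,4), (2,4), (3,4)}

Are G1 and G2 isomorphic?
No, not isomorphic

The graphs are NOT isomorphic.

Counting triangles (3-cliques): G1 has 1, G2 has 0.
Triangle count is an isomorphism invariant, so differing triangle counts rule out isomorphism.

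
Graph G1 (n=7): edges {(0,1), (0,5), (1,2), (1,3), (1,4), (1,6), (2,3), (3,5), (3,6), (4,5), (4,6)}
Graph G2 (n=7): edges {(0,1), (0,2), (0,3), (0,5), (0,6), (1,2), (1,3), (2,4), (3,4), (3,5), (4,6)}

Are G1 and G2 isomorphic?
Yes, isomorphic

The graphs are isomorphic.
One valid mapping φ: V(G1) → V(G2): 0→6, 1→0, 2→5, 3→3, 4→2, 5→4, 6→1

Verify φ preserves adjacency — for each edge of G1, its image is an edge of G2:
  (0,1) → (φ(0),φ(1)) = (0,6) ∈ E(G2) ✓
  (0,5) → (φ(0),φ(5)) = (4,6) ∈ E(G2) ✓
  (1,2) → (φ(1),φ(2)) = (0,5) ∈ E(G2) ✓
  (1,3) → (φ(1),φ(3)) = (0,3) ∈ E(G2) ✓
  (1,4) → (φ(1),φ(4)) = (0,2) ∈ E(G2) ✓
  (1,6) → (φ(1),φ(6)) = (0,1) ∈ E(G2) ✓
  (2,3) → (φ(2),φ(3)) = (3,5) ∈ E(G2) ✓
  (3,5) → (φ(3),φ(5)) = (3,4) ∈ E(G2) ✓
  (3,6) → (φ(3),φ(6)) = (1,3) ∈ E(G2) ✓
  (4,5) → (φ(4),φ(5)) = (2,4) ∈ E(G2) ✓
  (4,6) → (φ(4),φ(6)) = (1,2) ∈ E(G2) ✓
All 11 edges of G1 map to edges of G2, and |E(G1)| = |E(G2)| = 11, so φ is a bijection on edges as well as vertices. Hence G1 ≅ G2.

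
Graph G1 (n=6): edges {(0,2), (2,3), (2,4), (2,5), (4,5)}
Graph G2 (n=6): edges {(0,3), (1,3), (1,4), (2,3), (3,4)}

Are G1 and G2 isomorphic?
Yes, isomorphic

The graphs are isomorphic.
One valid mapping φ: V(G1) → V(G2): 0→0, 1→5, 2→3, 3→2, 4→1, 5→4

Verify φ preserves adjacency — for each edge of G1, its image is an edge of G2:
  (0,2) → (φ(0),φ(2)) = (0,3) ∈ E(G2) ✓
  (2,3) → (φ(2),φ(3)) = (2,3) ∈ E(G2) ✓
  (2,4) → (φ(2),φ(4)) = (1,3) ∈ E(G2) ✓
  (2,5) → (φ(2),φ(5)) = (3,4) ∈ E(G2) ✓
  (4,5) → (φ(4),φ(5)) = (1,4) ∈ E(G2) ✓
All 5 edges of G1 map to edges of G2, and |E(G1)| = |E(G2)| = 5, so φ is a bijection on edges as well as vertices. Hence G1 ≅ G2.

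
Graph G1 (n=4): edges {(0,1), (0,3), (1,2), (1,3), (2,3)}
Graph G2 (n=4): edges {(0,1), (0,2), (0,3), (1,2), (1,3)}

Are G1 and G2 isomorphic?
Yes, isomorphic

The graphs are isomorphic.
One valid mapping φ: V(G1) → V(G2): 0→3, 1→0, 2→2, 3→1

Verify φ preserves adjacency — for each edge of G1, its image is an edge of G2:
  (0,1) → (φ(0),φ(1)) = (0,3) ∈ E(G2) ✓
  (0,3) → (φ(0),φ(3)) = (1,3) ∈ E(G2) ✓
  (1,2) → (φ(1),φ(2)) = (0,2) ∈ E(G2) ✓
  (1,3) → (φ(1),φ(3)) = (0,1) ∈ E(G2) ✓
  (2,3) → (φ(2),φ(3)) = (1,2) ∈ E(G2) ✓
All 5 edges of G1 map to edges of G2, and |E(G1)| = |E(G2)| = 5, so φ is a bijection on edges as well as vertices. Hence G1 ≅ G2.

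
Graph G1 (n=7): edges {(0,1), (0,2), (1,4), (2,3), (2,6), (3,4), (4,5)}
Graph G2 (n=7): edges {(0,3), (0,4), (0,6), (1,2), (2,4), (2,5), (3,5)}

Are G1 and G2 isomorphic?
Yes, isomorphic

The graphs are isomorphic.
One valid mapping φ: V(G1) → V(G2): 0→5, 1→3, 2→2, 3→4, 4→0, 5→6, 6→1

Verify φ preserves adjacency — for each edge of G1, its image is an edge of G2:
  (0,1) → (φ(0),φ(1)) = (3,5) ∈ E(G2) ✓
  (0,2) → (φ(0),φ(2)) = (2,5) ∈ E(G2) ✓
  (1,4) → (φ(1),φ(4)) = (0,3) ∈ E(G2) ✓
  (2,3) → (φ(2),φ(3)) = (2,4) ∈ E(G2) ✓
  (2,6) → (φ(2),φ(6)) = (1,2) ∈ E(G2) ✓
  (3,4) → (φ(3),φ(4)) = (0,4) ∈ E(G2) ✓
  (4,5) → (φ(4),φ(5)) = (0,6) ∈ E(G2) ✓
All 7 edges of G1 map to edges of G2, and |E(G1)| = |E(G2)| = 7, so φ is a bijection on edges as well as vertices. Hence G1 ≅ G2.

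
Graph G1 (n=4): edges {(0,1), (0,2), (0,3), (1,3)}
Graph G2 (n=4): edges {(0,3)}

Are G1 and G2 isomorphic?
No, not isomorphic

The graphs are NOT isomorphic.

Counting triangles (3-cliques): G1 has 1, G2 has 0.
Triangle count is an isomorphism invariant, so differing triangle counts rule out isomorphism.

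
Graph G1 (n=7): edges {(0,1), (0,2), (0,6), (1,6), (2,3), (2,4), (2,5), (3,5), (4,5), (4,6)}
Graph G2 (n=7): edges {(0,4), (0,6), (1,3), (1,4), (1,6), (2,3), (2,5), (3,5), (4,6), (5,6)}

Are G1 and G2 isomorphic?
Yes, isomorphic

The graphs are isomorphic.
One valid mapping φ: V(G1) → V(G2): 0→5, 1→2, 2→6, 3→0, 4→1, 5→4, 6→3

Verify φ preserves adjacency — for each edge of G1, its image is an edge of G2:
  (0,1) → (φ(0),φ(1)) = (2,5) ∈ E(G2) ✓
  (0,2) → (φ(0),φ(2)) = (5,6) ∈ E(G2) ✓
  (0,6) → (φ(0),φ(6)) = (3,5) ∈ E(G2) ✓
  (1,6) → (φ(1),φ(6)) = (2,3) ∈ E(G2) ✓
  (2,3) → (φ(2),φ(3)) = (0,6) ∈ E(G2) ✓
  (2,4) → (φ(2),φ(4)) = (1,6) ∈ E(G2) ✓
  (2,5) → (φ(2),φ(5)) = (4,6) ∈ E(G2) ✓
  (3,5) → (φ(3),φ(5)) = (0,4) ∈ E(G2) ✓
  (4,5) → (φ(4),φ(5)) = (1,4) ∈ E(G2) ✓
  (4,6) → (φ(4),φ(6)) = (1,3) ∈ E(G2) ✓
All 10 edges of G1 map to edges of G2, and |E(G1)| = |E(G2)| = 10, so φ is a bijection on edges as well as vertices. Hence G1 ≅ G2.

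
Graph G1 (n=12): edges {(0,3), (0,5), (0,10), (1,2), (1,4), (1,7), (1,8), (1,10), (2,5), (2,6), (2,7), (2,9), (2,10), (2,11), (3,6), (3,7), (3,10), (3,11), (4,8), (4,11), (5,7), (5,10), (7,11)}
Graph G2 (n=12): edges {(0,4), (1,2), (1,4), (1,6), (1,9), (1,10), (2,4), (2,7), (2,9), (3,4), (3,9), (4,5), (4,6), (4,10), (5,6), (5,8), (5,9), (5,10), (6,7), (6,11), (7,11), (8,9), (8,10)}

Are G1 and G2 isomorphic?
Yes, isomorphic

The graphs are isomorphic.
One valid mapping φ: V(G1) → V(G2): 0→8, 1→6, 2→4, 3→9, 4→7, 5→10, 6→3, 7→1, 8→11, 9→0, 10→5, 11→2

Verify φ preserves adjacency — for each edge of G1, its image is an edge of G2:
  (0,3) → (φ(0),φ(3)) = (8,9) ∈ E(G2) ✓
  (0,5) → (φ(0),φ(5)) = (8,10) ∈ E(G2) ✓
  (0,10) → (φ(0),φ(10)) = (5,8) ∈ E(G2) ✓
  (1,2) → (φ(1),φ(2)) = (4,6) ∈ E(G2) ✓
  (1,4) → (φ(1),φ(4)) = (6,7) ∈ E(G2) ✓
  (1,7) → (φ(1),φ(7)) = (1,6) ∈ E(G2) ✓
  (1,8) → (φ(1),φ(8)) = (6,11) ∈ E(G2) ✓
  (1,10) → (φ(1),φ(10)) = (5,6) ∈ E(G2) ✓
  (2,5) → (φ(2),φ(5)) = (4,10) ∈ E(G2) ✓
  (2,6) → (φ(2),φ(6)) = (3,4) ∈ E(G2) ✓
  (2,7) → (φ(2),φ(7)) = (1,4) ∈ E(G2) ✓
  (2,9) → (φ(2),φ(9)) = (0,4) ∈ E(G2) ✓
  (2,10) → (φ(2),φ(10)) = (4,5) ∈ E(G2) ✓
  (2,11) → (φ(2),φ(11)) = (2,4) ∈ E(G2) ✓
  (3,6) → (φ(3),φ(6)) = (3,9) ∈ E(G2) ✓
  (3,7) → (φ(3),φ(7)) = (1,9) ∈ E(G2) ✓
  (3,10) → (φ(3),φ(10)) = (5,9) ∈ E(G2) ✓
  (3,11) → (φ(3),φ(11)) = (2,9) ∈ E(G2) ✓
  (4,8) → (φ(4),φ(8)) = (7,11) ∈ E(G2) ✓
  (4,11) → (φ(4),φ(11)) = (2,7) ∈ E(G2) ✓
  (5,7) → (φ(5),φ(7)) = (1,10) ∈ E(G2) ✓
  (5,10) → (φ(5),φ(10)) = (5,10) ∈ E(G2) ✓
  (7,11) → (φ(7),φ(11)) = (1,2) ∈ E(G2) ✓
All 23 edges of G1 map to edges of G2, and |E(G1)| = |E(G2)| = 23, so φ is a bijection on edges as well as vertices. Hence G1 ≅ G2.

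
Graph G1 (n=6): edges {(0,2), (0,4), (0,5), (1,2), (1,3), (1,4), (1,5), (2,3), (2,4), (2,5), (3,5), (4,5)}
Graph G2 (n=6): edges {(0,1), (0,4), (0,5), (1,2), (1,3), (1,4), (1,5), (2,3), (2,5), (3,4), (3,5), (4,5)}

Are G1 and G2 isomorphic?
Yes, isomorphic

The graphs are isomorphic.
One valid mapping φ: V(G1) → V(G2): 0→2, 1→4, 2→1, 3→0, 4→3, 5→5

Verify φ preserves adjacency — for each edge of G1, its image is an edge of G2:
  (0,2) → (φ(0),φ(2)) = (1,2) ∈ E(G2) ✓
  (0,4) → (φ(0),φ(4)) = (2,3) ∈ E(G2) ✓
  (0,5) → (φ(0),φ(5)) = (2,5) ∈ E(G2) ✓
  (1,2) → (φ(1),φ(2)) = (1,4) ∈ E(G2) ✓
  (1,3) → (φ(1),φ(3)) = (0,4) ∈ E(G2) ✓
  (1,4) → (φ(1),φ(4)) = (3,4) ∈ E(G2) ✓
  (1,5) → (φ(1),φ(5)) = (4,5) ∈ E(G2) ✓
  (2,3) → (φ(2),φ(3)) = (0,1) ∈ E(G2) ✓
  (2,4) → (φ(2),φ(4)) = (1,3) ∈ E(G2) ✓
  (2,5) → (φ(2),φ(5)) = (1,5) ∈ E(G2) ✓
  (3,5) → (φ(3),φ(5)) = (0,5) ∈ E(G2) ✓
  (4,5) → (φ(4),φ(5)) = (3,5) ∈ E(G2) ✓
All 12 edges of G1 map to edges of G2, and |E(G1)| = |E(G2)| = 12, so φ is a bijection on edges as well as vertices. Hence G1 ≅ G2.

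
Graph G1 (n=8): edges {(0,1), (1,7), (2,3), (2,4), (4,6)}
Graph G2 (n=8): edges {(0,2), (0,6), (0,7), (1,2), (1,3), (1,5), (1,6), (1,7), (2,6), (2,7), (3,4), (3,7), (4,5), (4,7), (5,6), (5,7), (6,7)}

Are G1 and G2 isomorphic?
No, not isomorphic

The graphs are NOT isomorphic.

Degrees in G1: deg(0)=1, deg(1)=2, deg(2)=2, deg(3)=1, deg(4)=2, deg(5)=0, deg(6)=1, deg(7)=1.
Sorted degree sequence of G1: [2, 2, 2, 1, 1, 1, 1, 0].
Degrees in G2: deg(0)=3, deg(1)=5, deg(2)=4, deg(3)=3, deg(4)=3, deg(5)=4, deg(6)=5, deg(7)=7.
Sorted degree sequence of G2: [7, 5, 5, 4, 4, 3, 3, 3].
The (sorted) degree sequence is an isomorphism invariant, so since G1 and G2 have different degree sequences they cannot be isomorphic.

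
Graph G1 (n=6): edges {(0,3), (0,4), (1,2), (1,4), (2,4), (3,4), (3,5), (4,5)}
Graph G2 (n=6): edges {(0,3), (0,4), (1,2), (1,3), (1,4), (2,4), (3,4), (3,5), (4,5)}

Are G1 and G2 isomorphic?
No, not isomorphic

The graphs are NOT isomorphic.

Counting edges: G1 has 8 edge(s); G2 has 9 edge(s).
Edge count is an isomorphism invariant (a bijection on vertices induces a bijection on edges), so differing edge counts rule out isomorphism.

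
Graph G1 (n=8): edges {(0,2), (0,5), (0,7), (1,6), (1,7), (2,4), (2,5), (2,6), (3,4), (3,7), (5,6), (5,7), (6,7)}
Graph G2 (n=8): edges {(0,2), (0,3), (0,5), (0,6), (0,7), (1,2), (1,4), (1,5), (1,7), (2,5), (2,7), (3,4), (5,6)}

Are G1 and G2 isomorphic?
Yes, isomorphic

The graphs are isomorphic.
One valid mapping φ: V(G1) → V(G2): 0→7, 1→6, 2→1, 3→3, 4→4, 5→2, 6→5, 7→0

Verify φ preserves adjacency — for each edge of G1, its image is an edge of G2:
  (0,2) → (φ(0),φ(2)) = (1,7) ∈ E(G2) ✓
  (0,5) → (φ(0),φ(5)) = (2,7) ∈ E(G2) ✓
  (0,7) → (φ(0),φ(7)) = (0,7) ∈ E(G2) ✓
  (1,6) → (φ(1),φ(6)) = (5,6) ∈ E(G2) ✓
  (1,7) → (φ(1),φ(7)) = (0,6) ∈ E(G2) ✓
  (2,4) → (φ(2),φ(4)) = (1,4) ∈ E(G2) ✓
  (2,5) → (φ(2),φ(5)) = (1,2) ∈ E(G2) ✓
  (2,6) → (φ(2),φ(6)) = (1,5) ∈ E(G2) ✓
  (3,4) → (φ(3),φ(4)) = (3,4) ∈ E(G2) ✓
  (3,7) → (φ(3),φ(7)) = (0,3) ∈ E(G2) ✓
  (5,6) → (φ(5),φ(6)) = (2,5) ∈ E(G2) ✓
  (5,7) → (φ(5),φ(7)) = (0,2) ∈ E(G2) ✓
  (6,7) → (φ(6),φ(7)) = (0,5) ∈ E(G2) ✓
All 13 edges of G1 map to edges of G2, and |E(G1)| = |E(G2)| = 13, so φ is a bijection on edges as well as vertices. Hence G1 ≅ G2.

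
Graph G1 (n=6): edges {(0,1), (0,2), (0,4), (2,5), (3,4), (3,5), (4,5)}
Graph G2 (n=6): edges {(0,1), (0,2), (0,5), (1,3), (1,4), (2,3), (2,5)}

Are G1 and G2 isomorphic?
Yes, isomorphic

The graphs are isomorphic.
One valid mapping φ: V(G1) → V(G2): 0→1, 1→4, 2→3, 3→5, 4→0, 5→2

Verify φ preserves adjacency — for each edge of G1, its image is an edge of G2:
  (0,1) → (φ(0),φ(1)) = (1,4) ∈ E(G2) ✓
  (0,2) → (φ(0),φ(2)) = (1,3) ∈ E(G2) ✓
  (0,4) → (φ(0),φ(4)) = (0,1) ∈ E(G2) ✓
  (2,5) → (φ(2),φ(5)) = (2,3) ∈ E(G2) ✓
  (3,4) → (φ(3),φ(4)) = (0,5) ∈ E(G2) ✓
  (3,5) → (φ(3),φ(5)) = (2,5) ∈ E(G2) ✓
  (4,5) → (φ(4),φ(5)) = (0,2) ∈ E(G2) ✓
All 7 edges of G1 map to edges of G2, and |E(G1)| = |E(G2)| = 7, so φ is a bijection on edges as well as vertices. Hence G1 ≅ G2.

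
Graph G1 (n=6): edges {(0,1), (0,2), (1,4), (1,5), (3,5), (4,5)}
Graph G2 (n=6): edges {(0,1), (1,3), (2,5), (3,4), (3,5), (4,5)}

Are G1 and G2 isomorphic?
Yes, isomorphic

The graphs are isomorphic.
One valid mapping φ: V(G1) → V(G2): 0→1, 1→3, 2→0, 3→2, 4→4, 5→5

Verify φ preserves adjacency — for each edge of G1, its image is an edge of G2:
  (0,1) → (φ(0),φ(1)) = (1,3) ∈ E(G2) ✓
  (0,2) → (φ(0),φ(2)) = (0,1) ∈ E(G2) ✓
  (1,4) → (φ(1),φ(4)) = (3,4) ∈ E(G2) ✓
  (1,5) → (φ(1),φ(5)) = (3,5) ∈ E(G2) ✓
  (3,5) → (φ(3),φ(5)) = (2,5) ∈ E(G2) ✓
  (4,5) → (φ(4),φ(5)) = (4,5) ∈ E(G2) ✓
All 6 edges of G1 map to edges of G2, and |E(G1)| = |E(G2)| = 6, so φ is a bijection on edges as well as vertices. Hence G1 ≅ G2.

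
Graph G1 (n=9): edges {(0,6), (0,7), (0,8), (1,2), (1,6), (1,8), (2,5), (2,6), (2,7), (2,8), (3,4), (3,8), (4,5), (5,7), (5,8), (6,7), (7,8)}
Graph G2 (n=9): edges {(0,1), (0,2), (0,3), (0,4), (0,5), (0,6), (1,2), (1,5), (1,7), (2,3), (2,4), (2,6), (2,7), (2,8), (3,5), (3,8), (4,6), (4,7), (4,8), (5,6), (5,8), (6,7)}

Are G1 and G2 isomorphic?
No, not isomorphic

The graphs are NOT isomorphic.

Counting triangles (3-cliques): G1 has 9, G2 has 16.
Triangle count is an isomorphism invariant, so differing triangle counts rule out isomorphism.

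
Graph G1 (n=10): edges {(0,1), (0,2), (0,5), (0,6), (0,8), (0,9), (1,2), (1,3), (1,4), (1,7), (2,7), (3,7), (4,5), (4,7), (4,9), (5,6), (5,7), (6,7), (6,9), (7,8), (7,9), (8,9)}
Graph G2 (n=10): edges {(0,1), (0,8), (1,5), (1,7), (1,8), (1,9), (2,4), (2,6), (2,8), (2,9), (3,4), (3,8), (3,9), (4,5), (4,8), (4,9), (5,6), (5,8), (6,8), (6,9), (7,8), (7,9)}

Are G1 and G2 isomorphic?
Yes, isomorphic

The graphs are isomorphic.
One valid mapping φ: V(G1) → V(G2): 0→9, 1→1, 2→7, 3→0, 4→5, 5→6, 6→2, 7→8, 8→3, 9→4

Verify φ preserves adjacency — for each edge of G1, its image is an edge of G2:
  (0,1) → (φ(0),φ(1)) = (1,9) ∈ E(G2) ✓
  (0,2) → (φ(0),φ(2)) = (7,9) ∈ E(G2) ✓
  (0,5) → (φ(0),φ(5)) = (6,9) ∈ E(G2) ✓
  (0,6) → (φ(0),φ(6)) = (2,9) ∈ E(G2) ✓
  (0,8) → (φ(0),φ(8)) = (3,9) ∈ E(G2) ✓
  (0,9) → (φ(0),φ(9)) = (4,9) ∈ E(G2) ✓
  (1,2) → (φ(1),φ(2)) = (1,7) ∈ E(G2) ✓
  (1,3) → (φ(1),φ(3)) = (0,1) ∈ E(G2) ✓
  (1,4) → (φ(1),φ(4)) = (1,5) ∈ E(G2) ✓
  (1,7) → (φ(1),φ(7)) = (1,8) ∈ E(G2) ✓
  (2,7) → (φ(2),φ(7)) = (7,8) ∈ E(G2) ✓
  (3,7) → (φ(3),φ(7)) = (0,8) ∈ E(G2) ✓
  (4,5) → (φ(4),φ(5)) = (5,6) ∈ E(G2) ✓
  (4,7) → (φ(4),φ(7)) = (5,8) ∈ E(G2) ✓
  (4,9) → (φ(4),φ(9)) = (4,5) ∈ E(G2) ✓
  (5,6) → (φ(5),φ(6)) = (2,6) ∈ E(G2) ✓
  (5,7) → (φ(5),φ(7)) = (6,8) ∈ E(G2) ✓
  (6,7) → (φ(6),φ(7)) = (2,8) ∈ E(G2) ✓
  (6,9) → (φ(6),φ(9)) = (2,4) ∈ E(G2) ✓
  (7,8) → (φ(7),φ(8)) = (3,8) ∈ E(G2) ✓
  (7,9) → (φ(7),φ(9)) = (4,8) ∈ E(G2) ✓
  (8,9) → (φ(8),φ(9)) = (3,4) ∈ E(G2) ✓
All 22 edges of G1 map to edges of G2, and |E(G1)| = |E(G2)| = 22, so φ is a bijection on edges as well as vertices. Hence G1 ≅ G2.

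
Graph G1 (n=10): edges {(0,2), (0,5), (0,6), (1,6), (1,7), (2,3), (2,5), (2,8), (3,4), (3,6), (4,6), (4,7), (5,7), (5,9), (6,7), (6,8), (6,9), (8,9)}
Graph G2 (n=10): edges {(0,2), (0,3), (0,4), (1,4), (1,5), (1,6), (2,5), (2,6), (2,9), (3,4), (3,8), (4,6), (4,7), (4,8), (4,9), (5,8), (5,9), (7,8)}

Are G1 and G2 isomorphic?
Yes, isomorphic

The graphs are isomorphic.
One valid mapping φ: V(G1) → V(G2): 0→9, 1→7, 2→2, 3→0, 4→3, 5→5, 6→4, 7→8, 8→6, 9→1

Verify φ preserves adjacency — for each edge of G1, its image is an edge of G2:
  (0,2) → (φ(0),φ(2)) = (2,9) ∈ E(G2) ✓
  (0,5) → (φ(0),φ(5)) = (5,9) ∈ E(G2) ✓
  (0,6) → (φ(0),φ(6)) = (4,9) ∈ E(G2) ✓
  (1,6) → (φ(1),φ(6)) = (4,7) ∈ E(G2) ✓
  (1,7) → (φ(1),φ(7)) = (7,8) ∈ E(G2) ✓
  (2,3) → (φ(2),φ(3)) = (0,2) ∈ E(G2) ✓
  (2,5) → (φ(2),φ(5)) = (2,5) ∈ E(G2) ✓
  (2,8) → (φ(2),φ(8)) = (2,6) ∈ E(G2) ✓
  (3,4) → (φ(3),φ(4)) = (0,3) ∈ E(G2) ✓
  (3,6) → (φ(3),φ(6)) = (0,4) ∈ E(G2) ✓
  (4,6) → (φ(4),φ(6)) = (3,4) ∈ E(G2) ✓
  (4,7) → (φ(4),φ(7)) = (3,8) ∈ E(G2) ✓
  (5,7) → (φ(5),φ(7)) = (5,8) ∈ E(G2) ✓
  (5,9) → (φ(5),φ(9)) = (1,5) ∈ E(G2) ✓
  (6,7) → (φ(6),φ(7)) = (4,8) ∈ E(G2) ✓
  (6,8) → (φ(6),φ(8)) = (4,6) ∈ E(G2) ✓
  (6,9) → (φ(6),φ(9)) = (1,4) ∈ E(G2) ✓
  (8,9) → (φ(8),φ(9)) = (1,6) ∈ E(G2) ✓
All 18 edges of G1 map to edges of G2, and |E(G1)| = |E(G2)| = 18, so φ is a bijection on edges as well as vertices. Hence G1 ≅ G2.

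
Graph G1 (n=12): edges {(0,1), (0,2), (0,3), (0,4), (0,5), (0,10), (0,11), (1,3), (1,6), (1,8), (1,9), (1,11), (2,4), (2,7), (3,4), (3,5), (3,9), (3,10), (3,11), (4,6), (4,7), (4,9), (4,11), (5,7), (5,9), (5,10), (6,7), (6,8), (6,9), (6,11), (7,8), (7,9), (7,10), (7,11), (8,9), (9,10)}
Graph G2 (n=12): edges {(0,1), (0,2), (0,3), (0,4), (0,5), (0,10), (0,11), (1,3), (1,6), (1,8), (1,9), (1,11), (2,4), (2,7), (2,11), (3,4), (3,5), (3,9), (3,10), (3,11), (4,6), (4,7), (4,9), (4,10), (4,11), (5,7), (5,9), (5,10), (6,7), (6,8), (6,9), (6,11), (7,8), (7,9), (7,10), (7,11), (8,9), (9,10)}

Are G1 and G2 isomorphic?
No, not isomorphic

The graphs are NOT isomorphic.

Counting edges: G1 has 36 edge(s); G2 has 38 edge(s).
Edge count is an isomorphism invariant (a bijection on vertices induces a bijection on edges), so differing edge counts rule out isomorphism.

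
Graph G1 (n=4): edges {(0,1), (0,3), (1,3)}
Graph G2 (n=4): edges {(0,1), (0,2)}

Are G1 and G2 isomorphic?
No, not isomorphic

The graphs are NOT isomorphic.

Counting triangles (3-cliques): G1 has 1, G2 has 0.
Triangle count is an isomorphism invariant, so differing triangle counts rule out isomorphism.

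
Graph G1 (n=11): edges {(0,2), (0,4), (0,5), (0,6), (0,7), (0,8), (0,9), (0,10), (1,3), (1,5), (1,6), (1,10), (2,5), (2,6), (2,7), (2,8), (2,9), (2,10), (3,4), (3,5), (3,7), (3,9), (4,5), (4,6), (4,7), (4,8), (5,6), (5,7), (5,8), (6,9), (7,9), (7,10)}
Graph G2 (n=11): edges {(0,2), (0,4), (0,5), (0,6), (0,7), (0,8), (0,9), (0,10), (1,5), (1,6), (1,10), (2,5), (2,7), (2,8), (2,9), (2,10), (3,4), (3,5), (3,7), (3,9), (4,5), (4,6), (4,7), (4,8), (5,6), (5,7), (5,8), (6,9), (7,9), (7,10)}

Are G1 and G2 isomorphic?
No, not isomorphic

The graphs are NOT isomorphic.

Counting edges: G1 has 32 edge(s); G2 has 30 edge(s).
Edge count is an isomorphism invariant (a bijection on vertices induces a bijection on edges), so differing edge counts rule out isomorphism.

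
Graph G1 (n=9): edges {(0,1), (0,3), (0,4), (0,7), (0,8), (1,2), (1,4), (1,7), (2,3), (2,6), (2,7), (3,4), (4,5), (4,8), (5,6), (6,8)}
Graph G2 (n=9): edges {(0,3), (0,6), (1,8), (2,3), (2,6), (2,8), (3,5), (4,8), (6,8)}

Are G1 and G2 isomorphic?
No, not isomorphic

The graphs are NOT isomorphic.

Connected components of G1: 1 component(s) with vertex sets [[0, 1, 2, 3, 4, 5, 6, 7, 8]], sizes [9].
Connected components of G2: 2 component(s) with vertex sets [[7], [0, 1, 2, 3, 4, 5, 6, 8]], sizes [1, 8].
The number of connected components (and the multiset of component sizes) is an isomorphism invariant — an isomorphism maps each component of G1 bijectively onto a component of G2. Since G1 has 1 component(s) and G2 has 2, they cannot be isomorphic.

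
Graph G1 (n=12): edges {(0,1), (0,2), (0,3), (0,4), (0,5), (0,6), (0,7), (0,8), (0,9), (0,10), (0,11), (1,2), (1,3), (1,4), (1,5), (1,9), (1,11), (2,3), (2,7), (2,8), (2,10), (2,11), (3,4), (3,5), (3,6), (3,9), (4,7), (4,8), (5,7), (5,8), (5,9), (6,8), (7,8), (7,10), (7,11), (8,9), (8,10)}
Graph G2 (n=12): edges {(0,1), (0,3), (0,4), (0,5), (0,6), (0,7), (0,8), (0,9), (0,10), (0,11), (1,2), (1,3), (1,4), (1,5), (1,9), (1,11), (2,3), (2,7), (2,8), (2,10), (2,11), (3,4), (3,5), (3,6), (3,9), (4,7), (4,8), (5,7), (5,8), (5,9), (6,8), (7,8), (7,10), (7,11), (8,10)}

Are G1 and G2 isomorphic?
No, not isomorphic

The graphs are NOT isomorphic.

Counting edges: G1 has 37 edge(s); G2 has 35 edge(s).
Edge count is an isomorphism invariant (a bijection on vertices induces a bijection on edges), so differing edge counts rule out isomorphism.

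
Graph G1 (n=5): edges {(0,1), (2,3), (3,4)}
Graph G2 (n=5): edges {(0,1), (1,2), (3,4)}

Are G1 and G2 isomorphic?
Yes, isomorphic

The graphs are isomorphic.
One valid mapping φ: V(G1) → V(G2): 0→4, 1→3, 2→2, 3→1, 4→0

Verify φ preserves adjacency — for each edge of G1, its image is an edge of G2:
  (0,1) → (φ(0),φ(1)) = (3,4) ∈ E(G2) ✓
  (2,3) → (φ(2),φ(3)) = (1,2) ∈ E(G2) ✓
  (3,4) → (φ(3),φ(4)) = (0,1) ∈ E(G2) ✓
All 3 edges of G1 map to edges of G2, and |E(G1)| = |E(G2)| = 3, so φ is a bijection on edges as well as vertices. Hence G1 ≅ G2.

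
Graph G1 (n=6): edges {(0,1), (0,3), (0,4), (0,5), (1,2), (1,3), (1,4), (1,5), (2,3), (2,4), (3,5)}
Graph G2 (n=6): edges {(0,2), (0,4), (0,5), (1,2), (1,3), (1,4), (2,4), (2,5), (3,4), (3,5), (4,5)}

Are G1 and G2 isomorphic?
Yes, isomorphic

The graphs are isomorphic.
One valid mapping φ: V(G1) → V(G2): 0→2, 1→4, 2→3, 3→5, 4→1, 5→0

Verify φ preserves adjacency — for each edge of G1, its image is an edge of G2:
  (0,1) → (φ(0),φ(1)) = (2,4) ∈ E(G2) ✓
  (0,3) → (φ(0),φ(3)) = (2,5) ∈ E(G2) ✓
  (0,4) → (φ(0),φ(4)) = (1,2) ∈ E(G2) ✓
  (0,5) → (φ(0),φ(5)) = (0,2) ∈ E(G2) ✓
  (1,2) → (φ(1),φ(2)) = (3,4) ∈ E(G2) ✓
  (1,3) → (φ(1),φ(3)) = (4,5) ∈ E(G2) ✓
  (1,4) → (φ(1),φ(4)) = (1,4) ∈ E(G2) ✓
  (1,5) → (φ(1),φ(5)) = (0,4) ∈ E(G2) ✓
  (2,3) → (φ(2),φ(3)) = (3,5) ∈ E(G2) ✓
  (2,4) → (φ(2),φ(4)) = (1,3) ∈ E(G2) ✓
  (3,5) → (φ(3),φ(5)) = (0,5) ∈ E(G2) ✓
All 11 edges of G1 map to edges of G2, and |E(G1)| = |E(G2)| = 11, so φ is a bijection on edges as well as vertices. Hence G1 ≅ G2.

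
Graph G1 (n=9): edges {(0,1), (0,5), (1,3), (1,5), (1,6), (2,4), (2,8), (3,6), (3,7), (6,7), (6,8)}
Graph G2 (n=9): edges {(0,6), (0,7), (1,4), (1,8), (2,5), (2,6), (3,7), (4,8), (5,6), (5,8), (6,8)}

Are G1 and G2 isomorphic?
Yes, isomorphic

The graphs are isomorphic.
One valid mapping φ: V(G1) → V(G2): 0→4, 1→8, 2→7, 3→5, 4→3, 5→1, 6→6, 7→2, 8→0

Verify φ preserves adjacency — for each edge of G1, its image is an edge of G2:
  (0,1) → (φ(0),φ(1)) = (4,8) ∈ E(G2) ✓
  (0,5) → (φ(0),φ(5)) = (1,4) ∈ E(G2) ✓
  (1,3) → (φ(1),φ(3)) = (5,8) ∈ E(G2) ✓
  (1,5) → (φ(1),φ(5)) = (1,8) ∈ E(G2) ✓
  (1,6) → (φ(1),φ(6)) = (6,8) ∈ E(G2) ✓
  (2,4) → (φ(2),φ(4)) = (3,7) ∈ E(G2) ✓
  (2,8) → (φ(2),φ(8)) = (0,7) ∈ E(G2) ✓
  (3,6) → (φ(3),φ(6)) = (5,6) ∈ E(G2) ✓
  (3,7) → (φ(3),φ(7)) = (2,5) ∈ E(G2) ✓
  (6,7) → (φ(6),φ(7)) = (2,6) ∈ E(G2) ✓
  (6,8) → (φ(6),φ(8)) = (0,6) ∈ E(G2) ✓
All 11 edges of G1 map to edges of G2, and |E(G1)| = |E(G2)| = 11, so φ is a bijection on edges as well as vertices. Hence G1 ≅ G2.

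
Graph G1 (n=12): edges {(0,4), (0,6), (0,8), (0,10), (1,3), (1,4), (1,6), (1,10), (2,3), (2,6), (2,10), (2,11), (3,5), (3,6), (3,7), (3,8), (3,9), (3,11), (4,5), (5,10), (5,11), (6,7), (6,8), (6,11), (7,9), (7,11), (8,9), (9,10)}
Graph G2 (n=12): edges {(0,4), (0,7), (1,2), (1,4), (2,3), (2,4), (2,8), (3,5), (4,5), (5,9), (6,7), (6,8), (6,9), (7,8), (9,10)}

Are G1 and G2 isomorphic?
No, not isomorphic

The graphs are NOT isomorphic.

Connected components of G1: 1 component(s) with vertex sets [[0, 1, 2, 3, 4, 5, 6, 7, 8, 9, 10, 11]], sizes [12].
Connected components of G2: 2 component(s) with vertex sets [[11], [0, 1, 2, 3, 4, 5, 6, 7, 8, 9, 10]], sizes [1, 11].
The number of connected components (and the multiset of component sizes) is an isomorphism invariant — an isomorphism maps each component of G1 bijectively onto a component of G2. Since G1 has 1 component(s) and G2 has 2, they cannot be isomorphic.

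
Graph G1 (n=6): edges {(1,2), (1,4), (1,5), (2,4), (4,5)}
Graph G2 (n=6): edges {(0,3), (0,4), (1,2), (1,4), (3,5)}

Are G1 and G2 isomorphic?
No, not isomorphic

The graphs are NOT isomorphic.

Counting triangles (3-cliques): G1 has 2, G2 has 0.
Triangle count is an isomorphism invariant, so differing triangle counts rule out isomorphism.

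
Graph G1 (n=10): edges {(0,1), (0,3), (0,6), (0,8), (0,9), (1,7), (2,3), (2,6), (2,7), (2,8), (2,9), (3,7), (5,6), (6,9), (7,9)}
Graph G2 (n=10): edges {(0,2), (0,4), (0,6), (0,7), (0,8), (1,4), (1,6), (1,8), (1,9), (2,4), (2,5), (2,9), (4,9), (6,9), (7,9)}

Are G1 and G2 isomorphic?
Yes, isomorphic

The graphs are isomorphic.
One valid mapping φ: V(G1) → V(G2): 0→0, 1→8, 2→9, 3→6, 4→3, 5→5, 6→2, 7→1, 8→7, 9→4

Verify φ preserves adjacency — for each edge of G1, its image is an edge of G2:
  (0,1) → (φ(0),φ(1)) = (0,8) ∈ E(G2) ✓
  (0,3) → (φ(0),φ(3)) = (0,6) ∈ E(G2) ✓
  (0,6) → (φ(0),φ(6)) = (0,2) ∈ E(G2) ✓
  (0,8) → (φ(0),φ(8)) = (0,7) ∈ E(G2) ✓
  (0,9) → (φ(0),φ(9)) = (0,4) ∈ E(G2) ✓
  (1,7) → (φ(1),φ(7)) = (1,8) ∈ E(G2) ✓
  (2,3) → (φ(2),φ(3)) = (6,9) ∈ E(G2) ✓
  (2,6) → (φ(2),φ(6)) = (2,9) ∈ E(G2) ✓
  (2,7) → (φ(2),φ(7)) = (1,9) ∈ E(G2) ✓
  (2,8) → (φ(2),φ(8)) = (7,9) ∈ E(G2) ✓
  (2,9) → (φ(2),φ(9)) = (4,9) ∈ E(G2) ✓
  (3,7) → (φ(3),φ(7)) = (1,6) ∈ E(G2) ✓
  (5,6) → (φ(5),φ(6)) = (2,5) ∈ E(G2) ✓
  (6,9) → (φ(6),φ(9)) = (2,4) ∈ E(G2) ✓
  (7,9) → (φ(7),φ(9)) = (1,4) ∈ E(G2) ✓
All 15 edges of G1 map to edges of G2, and |E(G1)| = |E(G2)| = 15, so φ is a bijection on edges as well as vertices. Hence G1 ≅ G2.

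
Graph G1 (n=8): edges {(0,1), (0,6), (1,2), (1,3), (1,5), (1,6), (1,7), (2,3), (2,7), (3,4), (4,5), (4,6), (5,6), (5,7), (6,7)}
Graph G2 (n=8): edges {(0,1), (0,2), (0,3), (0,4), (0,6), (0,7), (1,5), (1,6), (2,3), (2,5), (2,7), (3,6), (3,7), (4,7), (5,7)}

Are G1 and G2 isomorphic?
Yes, isomorphic

The graphs are isomorphic.
One valid mapping φ: V(G1) → V(G2): 0→4, 1→0, 2→6, 3→1, 4→5, 5→2, 6→7, 7→3

Verify φ preserves adjacency — for each edge of G1, its image is an edge of G2:
  (0,1) → (φ(0),φ(1)) = (0,4) ∈ E(G2) ✓
  (0,6) → (φ(0),φ(6)) = (4,7) ∈ E(G2) ✓
  (1,2) → (φ(1),φ(2)) = (0,6) ∈ E(G2) ✓
  (1,3) → (φ(1),φ(3)) = (0,1) ∈ E(G2) ✓
  (1,5) → (φ(1),φ(5)) = (0,2) ∈ E(G2) ✓
  (1,6) → (φ(1),φ(6)) = (0,7) ∈ E(G2) ✓
  (1,7) → (φ(1),φ(7)) = (0,3) ∈ E(G2) ✓
  (2,3) → (φ(2),φ(3)) = (1,6) ∈ E(G2) ✓
  (2,7) → (φ(2),φ(7)) = (3,6) ∈ E(G2) ✓
  (3,4) → (φ(3),φ(4)) = (1,5) ∈ E(G2) ✓
  (4,5) → (φ(4),φ(5)) = (2,5) ∈ E(G2) ✓
  (4,6) → (φ(4),φ(6)) = (5,7) ∈ E(G2) ✓
  (5,6) → (φ(5),φ(6)) = (2,7) ∈ E(G2) ✓
  (5,7) → (φ(5),φ(7)) = (2,3) ∈ E(G2) ✓
  (6,7) → (φ(6),φ(7)) = (3,7) ∈ E(G2) ✓
All 15 edges of G1 map to edges of G2, and |E(G1)| = |E(G2)| = 15, so φ is a bijection on edges as well as vertices. Hence G1 ≅ G2.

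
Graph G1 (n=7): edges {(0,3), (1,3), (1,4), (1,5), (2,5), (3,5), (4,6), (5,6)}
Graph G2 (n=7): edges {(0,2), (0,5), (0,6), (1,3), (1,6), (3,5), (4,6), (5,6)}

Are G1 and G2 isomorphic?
Yes, isomorphic

The graphs are isomorphic.
One valid mapping φ: V(G1) → V(G2): 0→2, 1→5, 2→4, 3→0, 4→3, 5→6, 6→1

Verify φ preserves adjacency — for each edge of G1, its image is an edge of G2:
  (0,3) → (φ(0),φ(3)) = (0,2) ∈ E(G2) ✓
  (1,3) → (φ(1),φ(3)) = (0,5) ∈ E(G2) ✓
  (1,4) → (φ(1),φ(4)) = (3,5) ∈ E(G2) ✓
  (1,5) → (φ(1),φ(5)) = (5,6) ∈ E(G2) ✓
  (2,5) → (φ(2),φ(5)) = (4,6) ∈ E(G2) ✓
  (3,5) → (φ(3),φ(5)) = (0,6) ∈ E(G2) ✓
  (4,6) → (φ(4),φ(6)) = (1,3) ∈ E(G2) ✓
  (5,6) → (φ(5),φ(6)) = (1,6) ∈ E(G2) ✓
All 8 edges of G1 map to edges of G2, and |E(G1)| = |E(G2)| = 8, so φ is a bijection on edges as well as vertices. Hence G1 ≅ G2.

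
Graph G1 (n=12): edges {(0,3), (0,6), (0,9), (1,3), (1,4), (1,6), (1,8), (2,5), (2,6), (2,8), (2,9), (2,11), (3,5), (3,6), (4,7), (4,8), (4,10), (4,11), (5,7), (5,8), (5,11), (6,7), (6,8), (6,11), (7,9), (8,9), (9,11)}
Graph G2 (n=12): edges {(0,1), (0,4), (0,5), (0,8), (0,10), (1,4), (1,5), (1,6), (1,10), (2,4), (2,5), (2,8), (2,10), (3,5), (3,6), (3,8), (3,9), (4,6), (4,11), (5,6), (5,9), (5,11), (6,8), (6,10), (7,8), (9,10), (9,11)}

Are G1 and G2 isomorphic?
Yes, isomorphic

The graphs are isomorphic.
One valid mapping φ: V(G1) → V(G2): 0→11, 1→3, 2→1, 3→9, 4→8, 5→10, 6→5, 7→2, 8→6, 9→4, 10→7, 11→0

Verify φ preserves adjacency — for each edge of G1, its image is an edge of G2:
  (0,3) → (φ(0),φ(3)) = (9,11) ∈ E(G2) ✓
  (0,6) → (φ(0),φ(6)) = (5,11) ∈ E(G2) ✓
  (0,9) → (φ(0),φ(9)) = (4,11) ∈ E(G2) ✓
  (1,3) → (φ(1),φ(3)) = (3,9) ∈ E(G2) ✓
  (1,4) → (φ(1),φ(4)) = (3,8) ∈ E(G2) ✓
  (1,6) → (φ(1),φ(6)) = (3,5) ∈ E(G2) ✓
  (1,8) → (φ(1),φ(8)) = (3,6) ∈ E(G2) ✓
  (2,5) → (φ(2),φ(5)) = (1,10) ∈ E(G2) ✓
  (2,6) → (φ(2),φ(6)) = (1,5) ∈ E(G2) ✓
  (2,8) → (φ(2),φ(8)) = (1,6) ∈ E(G2) ✓
  (2,9) → (φ(2),φ(9)) = (1,4) ∈ E(G2) ✓
  (2,11) → (φ(2),φ(11)) = (0,1) ∈ E(G2) ✓
  (3,5) → (φ(3),φ(5)) = (9,10) ∈ E(G2) ✓
  (3,6) → (φ(3),φ(6)) = (5,9) ∈ E(G2) ✓
  (4,7) → (φ(4),φ(7)) = (2,8) ∈ E(G2) ✓
  (4,8) → (φ(4),φ(8)) = (6,8) ∈ E(G2) ✓
  (4,10) → (φ(4),φ(10)) = (7,8) ∈ E(G2) ✓
  (4,11) → (φ(4),φ(11)) = (0,8) ∈ E(G2) ✓
  (5,7) → (φ(5),φ(7)) = (2,10) ∈ E(G2) ✓
  (5,8) → (φ(5),φ(8)) = (6,10) ∈ E(G2) ✓
  (5,11) → (φ(5),φ(11)) = (0,10) ∈ E(G2) ✓
  (6,7) → (φ(6),φ(7)) = (2,5) ∈ E(G2) ✓
  (6,8) → (φ(6),φ(8)) = (5,6) ∈ E(G2) ✓
  (6,11) → (φ(6),φ(11)) = (0,5) ∈ E(G2) ✓
  (7,9) → (φ(7),φ(9)) = (2,4) ∈ E(G2) ✓
  (8,9) → (φ(8),φ(9)) = (4,6) ∈ E(G2) ✓
  (9,11) → (φ(9),φ(11)) = (0,4) ∈ E(G2) ✓
All 27 edges of G1 map to edges of G2, and |E(G1)| = |E(G2)| = 27, so φ is a bijection on edges as well as vertices. Hence G1 ≅ G2.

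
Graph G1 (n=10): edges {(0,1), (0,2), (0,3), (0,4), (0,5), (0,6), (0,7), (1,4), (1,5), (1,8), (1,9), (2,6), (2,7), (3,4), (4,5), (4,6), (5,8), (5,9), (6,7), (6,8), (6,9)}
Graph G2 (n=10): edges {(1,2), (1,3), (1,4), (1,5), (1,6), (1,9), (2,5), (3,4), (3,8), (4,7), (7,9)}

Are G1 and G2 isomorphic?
No, not isomorphic

The graphs are NOT isomorphic.

Connected components of G1: 1 component(s) with vertex sets [[0, 1, 2, 3, 4, 5, 6, 7, 8, 9]], sizes [10].
Connected components of G2: 2 component(s) with vertex sets [[0], [1, 2, 3, 4, 5, 6, 7, 8, 9]], sizes [1, 9].
The number of connected components (and the multiset of component sizes) is an isomorphism invariant — an isomorphism maps each component of G1 bijectively onto a component of G2. Since G1 has 1 component(s) and G2 has 2, they cannot be isomorphic.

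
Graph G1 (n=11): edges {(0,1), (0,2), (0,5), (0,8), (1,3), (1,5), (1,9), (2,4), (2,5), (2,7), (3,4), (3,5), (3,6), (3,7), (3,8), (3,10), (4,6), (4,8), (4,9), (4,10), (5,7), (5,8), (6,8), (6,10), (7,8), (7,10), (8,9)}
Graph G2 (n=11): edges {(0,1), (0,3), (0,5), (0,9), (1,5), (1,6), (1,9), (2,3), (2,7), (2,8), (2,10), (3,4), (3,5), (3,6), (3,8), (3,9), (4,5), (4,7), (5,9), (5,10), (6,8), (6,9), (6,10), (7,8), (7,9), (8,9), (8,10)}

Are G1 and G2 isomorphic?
Yes, isomorphic

The graphs are isomorphic.
One valid mapping φ: V(G1) → V(G2): 0→2, 1→7, 2→10, 3→9, 4→5, 5→8, 6→0, 7→6, 8→3, 9→4, 10→1

Verify φ preserves adjacency — for each edge of G1, its image is an edge of G2:
  (0,1) → (φ(0),φ(1)) = (2,7) ∈ E(G2) ✓
  (0,2) → (φ(0),φ(2)) = (2,10) ∈ E(G2) ✓
  (0,5) → (φ(0),φ(5)) = (2,8) ∈ E(G2) ✓
  (0,8) → (φ(0),φ(8)) = (2,3) ∈ E(G2) ✓
  (1,3) → (φ(1),φ(3)) = (7,9) ∈ E(G2) ✓
  (1,5) → (φ(1),φ(5)) = (7,8) ∈ E(G2) ✓
  (1,9) → (φ(1),φ(9)) = (4,7) ∈ E(G2) ✓
  (2,4) → (φ(2),φ(4)) = (5,10) ∈ E(G2) ✓
  (2,5) → (φ(2),φ(5)) = (8,10) ∈ E(G2) ✓
  (2,7) → (φ(2),φ(7)) = (6,10) ∈ E(G2) ✓
  (3,4) → (φ(3),φ(4)) = (5,9) ∈ E(G2) ✓
  (3,5) → (φ(3),φ(5)) = (8,9) ∈ E(G2) ✓
  (3,6) → (φ(3),φ(6)) = (0,9) ∈ E(G2) ✓
  (3,7) → (φ(3),φ(7)) = (6,9) ∈ E(G2) ✓
  (3,8) → (φ(3),φ(8)) = (3,9) ∈ E(G2) ✓
  (3,10) → (φ(3),φ(10)) = (1,9) ∈ E(G2) ✓
  (4,6) → (φ(4),φ(6)) = (0,5) ∈ E(G2) ✓
  (4,8) → (φ(4),φ(8)) = (3,5) ∈ E(G2) ✓
  (4,9) → (φ(4),φ(9)) = (4,5) ∈ E(G2) ✓
  (4,10) → (φ(4),φ(10)) = (1,5) ∈ E(G2) ✓
  (5,7) → (φ(5),φ(7)) = (6,8) ∈ E(G2) ✓
  (5,8) → (φ(5),φ(8)) = (3,8) ∈ E(G2) ✓
  (6,8) → (φ(6),φ(8)) = (0,3) ∈ E(G2) ✓
  (6,10) → (φ(6),φ(10)) = (0,1) ∈ E(G2) ✓
  (7,8) → (φ(7),φ(8)) = (3,6) ∈ E(G2) ✓
  (7,10) → (φ(7),φ(10)) = (1,6) ∈ E(G2) ✓
  (8,9) → (φ(8),φ(9)) = (3,4) ∈ E(G2) ✓
All 27 edges of G1 map to edges of G2, and |E(G1)| = |E(G2)| = 27, so φ is a bijection on edges as well as vertices. Hence G1 ≅ G2.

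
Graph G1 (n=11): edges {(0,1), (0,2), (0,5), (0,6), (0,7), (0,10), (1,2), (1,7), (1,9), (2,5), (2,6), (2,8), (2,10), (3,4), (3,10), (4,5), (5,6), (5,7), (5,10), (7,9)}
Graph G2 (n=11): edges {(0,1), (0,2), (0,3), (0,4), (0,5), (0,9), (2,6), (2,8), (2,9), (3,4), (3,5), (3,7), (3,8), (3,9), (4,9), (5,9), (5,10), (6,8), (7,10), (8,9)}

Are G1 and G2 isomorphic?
Yes, isomorphic

The graphs are isomorphic.
One valid mapping φ: V(G1) → V(G2): 0→9, 1→2, 2→0, 3→10, 4→7, 5→3, 6→4, 7→8, 8→1, 9→6, 10→5

Verify φ preserves adjacency — for each edge of G1, its image is an edge of G2:
  (0,1) → (φ(0),φ(1)) = (2,9) ∈ E(G2) ✓
  (0,2) → (φ(0),φ(2)) = (0,9) ∈ E(G2) ✓
  (0,5) → (φ(0),φ(5)) = (3,9) ∈ E(G2) ✓
  (0,6) → (φ(0),φ(6)) = (4,9) ∈ E(G2) ✓
  (0,7) → (φ(0),φ(7)) = (8,9) ∈ E(G2) ✓
  (0,10) → (φ(0),φ(10)) = (5,9) ∈ E(G2) ✓
  (1,2) → (φ(1),φ(2)) = (0,2) ∈ E(G2) ✓
  (1,7) → (φ(1),φ(7)) = (2,8) ∈ E(G2) ✓
  (1,9) → (φ(1),φ(9)) = (2,6) ∈ E(G2) ✓
  (2,5) → (φ(2),φ(5)) = (0,3) ∈ E(G2) ✓
  (2,6) → (φ(2),φ(6)) = (0,4) ∈ E(G2) ✓
  (2,8) → (φ(2),φ(8)) = (0,1) ∈ E(G2) ✓
  (2,10) → (φ(2),φ(10)) = (0,5) ∈ E(G2) ✓
  (3,4) → (φ(3),φ(4)) = (7,10) ∈ E(G2) ✓
  (3,10) → (φ(3),φ(10)) = (5,10) ∈ E(G2) ✓
  (4,5) → (φ(4),φ(5)) = (3,7) ∈ E(G2) ✓
  (5,6) → (φ(5),φ(6)) = (3,4) ∈ E(G2) ✓
  (5,7) → (φ(5),φ(7)) = (3,8) ∈ E(G2) ✓
  (5,10) → (φ(5),φ(10)) = (3,5) ∈ E(G2) ✓
  (7,9) → (φ(7),φ(9)) = (6,8) ∈ E(G2) ✓
All 20 edges of G1 map to edges of G2, and |E(G1)| = |E(G2)| = 20, so φ is a bijection on edges as well as vertices. Hence G1 ≅ G2.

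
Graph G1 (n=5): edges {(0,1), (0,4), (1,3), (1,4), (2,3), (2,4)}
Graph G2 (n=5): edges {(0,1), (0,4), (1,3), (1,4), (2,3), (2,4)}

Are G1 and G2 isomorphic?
Yes, isomorphic

The graphs are isomorphic.
One valid mapping φ: V(G1) → V(G2): 0→0, 1→4, 2→3, 3→2, 4→1

Verify φ preserves adjacency — for each edge of G1, its image is an edge of G2:
  (0,1) → (φ(0),φ(1)) = (0,4) ∈ E(G2) ✓
  (0,4) → (φ(0),φ(4)) = (0,1) ∈ E(G2) ✓
  (1,3) → (φ(1),φ(3)) = (2,4) ∈ E(G2) ✓
  (1,4) → (φ(1),φ(4)) = (1,4) ∈ E(G2) ✓
  (2,3) → (φ(2),φ(3)) = (2,3) ∈ E(G2) ✓
  (2,4) → (φ(2),φ(4)) = (1,3) ∈ E(G2) ✓
All 6 edges of G1 map to edges of G2, and |E(G1)| = |E(G2)| = 6, so φ is a bijection on edges as well as vertices. Hence G1 ≅ G2.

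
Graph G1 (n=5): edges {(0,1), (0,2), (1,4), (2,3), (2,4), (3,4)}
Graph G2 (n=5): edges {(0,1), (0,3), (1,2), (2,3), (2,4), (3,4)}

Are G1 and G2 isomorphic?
Yes, isomorphic

The graphs are isomorphic.
One valid mapping φ: V(G1) → V(G2): 0→0, 1→1, 2→3, 3→4, 4→2

Verify φ preserves adjacency — for each edge of G1, its image is an edge of G2:
  (0,1) → (φ(0),φ(1)) = (0,1) ∈ E(G2) ✓
  (0,2) → (φ(0),φ(2)) = (0,3) ∈ E(G2) ✓
  (1,4) → (φ(1),φ(4)) = (1,2) ∈ E(G2) ✓
  (2,3) → (φ(2),φ(3)) = (3,4) ∈ E(G2) ✓
  (2,4) → (φ(2),φ(4)) = (2,3) ∈ E(G2) ✓
  (3,4) → (φ(3),φ(4)) = (2,4) ∈ E(G2) ✓
All 6 edges of G1 map to edges of G2, and |E(G1)| = |E(G2)| = 6, so φ is a bijection on edges as well as vertices. Hence G1 ≅ G2.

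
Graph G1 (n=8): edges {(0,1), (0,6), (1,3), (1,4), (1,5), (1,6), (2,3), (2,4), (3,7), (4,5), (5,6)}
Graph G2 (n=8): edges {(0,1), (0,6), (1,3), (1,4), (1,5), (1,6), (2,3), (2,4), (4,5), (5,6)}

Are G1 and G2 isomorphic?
No, not isomorphic

The graphs are NOT isomorphic.

Counting edges: G1 has 11 edge(s); G2 has 10 edge(s).
Edge count is an isomorphism invariant (a bijection on vertices induces a bijection on edges), so differing edge counts rule out isomorphism.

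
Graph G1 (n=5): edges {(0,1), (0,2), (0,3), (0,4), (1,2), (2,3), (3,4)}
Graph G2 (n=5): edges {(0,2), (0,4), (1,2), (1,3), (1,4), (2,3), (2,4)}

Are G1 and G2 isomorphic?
Yes, isomorphic

The graphs are isomorphic.
One valid mapping φ: V(G1) → V(G2): 0→2, 1→0, 2→4, 3→1, 4→3

Verify φ preserves adjacency — for each edge of G1, its image is an edge of G2:
  (0,1) → (φ(0),φ(1)) = (0,2) ∈ E(G2) ✓
  (0,2) → (φ(0),φ(2)) = (2,4) ∈ E(G2) ✓
  (0,3) → (φ(0),φ(3)) = (1,2) ∈ E(G2) ✓
  (0,4) → (φ(0),φ(4)) = (2,3) ∈ E(G2) ✓
  (1,2) → (φ(1),φ(2)) = (0,4) ∈ E(G2) ✓
  (2,3) → (φ(2),φ(3)) = (1,4) ∈ E(G2) ✓
  (3,4) → (φ(3),φ(4)) = (1,3) ∈ E(G2) ✓
All 7 edges of G1 map to edges of G2, and |E(G1)| = |E(G2)| = 7, so φ is a bijection on edges as well as vertices. Hence G1 ≅ G2.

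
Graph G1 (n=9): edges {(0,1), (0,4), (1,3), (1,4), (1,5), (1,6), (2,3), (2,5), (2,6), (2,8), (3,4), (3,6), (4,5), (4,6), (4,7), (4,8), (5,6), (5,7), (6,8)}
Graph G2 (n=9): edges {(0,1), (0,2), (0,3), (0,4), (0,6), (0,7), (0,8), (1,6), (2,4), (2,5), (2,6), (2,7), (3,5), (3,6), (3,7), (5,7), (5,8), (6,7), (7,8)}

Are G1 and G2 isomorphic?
Yes, isomorphic

The graphs are isomorphic.
One valid mapping φ: V(G1) → V(G2): 0→1, 1→6, 2→5, 3→3, 4→0, 5→2, 6→7, 7→4, 8→8

Verify φ preserves adjacency — for each edge of G1, its image is an edge of G2:
  (0,1) → (φ(0),φ(1)) = (1,6) ∈ E(G2) ✓
  (0,4) → (φ(0),φ(4)) = (0,1) ∈ E(G2) ✓
  (1,3) → (φ(1),φ(3)) = (3,6) ∈ E(G2) ✓
  (1,4) → (φ(1),φ(4)) = (0,6) ∈ E(G2) ✓
  (1,5) → (φ(1),φ(5)) = (2,6) ∈ E(G2) ✓
  (1,6) → (φ(1),φ(6)) = (6,7) ∈ E(G2) ✓
  (2,3) → (φ(2),φ(3)) = (3,5) ∈ E(G2) ✓
  (2,5) → (φ(2),φ(5)) = (2,5) ∈ E(G2) ✓
  (2,6) → (φ(2),φ(6)) = (5,7) ∈ E(G2) ✓
  (2,8) → (φ(2),φ(8)) = (5,8) ∈ E(G2) ✓
  (3,4) → (φ(3),φ(4)) = (0,3) ∈ E(G2) ✓
  (3,6) → (φ(3),φ(6)) = (3,7) ∈ E(G2) ✓
  (4,5) → (φ(4),φ(5)) = (0,2) ∈ E(G2) ✓
  (4,6) → (φ(4),φ(6)) = (0,7) ∈ E(G2) ✓
  (4,7) → (φ(4),φ(7)) = (0,4) ∈ E(G2) ✓
  (4,8) → (φ(4),φ(8)) = (0,8) ∈ E(G2) ✓
  (5,6) → (φ(5),φ(6)) = (2,7) ∈ E(G2) ✓
  (5,7) → (φ(5),φ(7)) = (2,4) ∈ E(G2) ✓
  (6,8) → (φ(6),φ(8)) = (7,8) ∈ E(G2) ✓
All 19 edges of G1 map to edges of G2, and |E(G1)| = |E(G2)| = 19, so φ is a bijection on edges as well as vertices. Hence G1 ≅ G2.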